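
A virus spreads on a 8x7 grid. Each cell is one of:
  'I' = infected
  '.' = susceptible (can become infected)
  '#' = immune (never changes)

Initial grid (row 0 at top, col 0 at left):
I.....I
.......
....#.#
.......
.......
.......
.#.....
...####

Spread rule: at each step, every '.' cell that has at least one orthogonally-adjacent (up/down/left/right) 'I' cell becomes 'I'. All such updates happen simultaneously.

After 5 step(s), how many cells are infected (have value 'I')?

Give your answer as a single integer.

Answer: 29

Derivation:
Step 0 (initial): 2 infected
Step 1: +4 new -> 6 infected
Step 2: +5 new -> 11 infected
Step 3: +6 new -> 17 infected
Step 4: +5 new -> 22 infected
Step 5: +7 new -> 29 infected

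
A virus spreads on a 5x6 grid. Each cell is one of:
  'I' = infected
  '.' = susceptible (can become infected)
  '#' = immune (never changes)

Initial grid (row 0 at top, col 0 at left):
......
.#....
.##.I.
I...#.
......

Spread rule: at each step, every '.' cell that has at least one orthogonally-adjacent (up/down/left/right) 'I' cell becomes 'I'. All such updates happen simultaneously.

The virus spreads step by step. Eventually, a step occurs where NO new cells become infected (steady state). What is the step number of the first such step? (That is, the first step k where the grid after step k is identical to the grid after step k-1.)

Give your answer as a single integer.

Step 0 (initial): 2 infected
Step 1: +6 new -> 8 infected
Step 2: +8 new -> 16 infected
Step 3: +7 new -> 23 infected
Step 4: +3 new -> 26 infected
Step 5: +0 new -> 26 infected

Answer: 5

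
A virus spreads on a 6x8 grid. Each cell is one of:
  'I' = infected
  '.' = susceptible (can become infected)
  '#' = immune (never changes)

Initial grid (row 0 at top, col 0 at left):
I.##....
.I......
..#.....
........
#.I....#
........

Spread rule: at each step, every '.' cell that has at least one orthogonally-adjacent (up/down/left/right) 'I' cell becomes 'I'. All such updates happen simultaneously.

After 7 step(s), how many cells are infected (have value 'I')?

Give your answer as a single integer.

Step 0 (initial): 3 infected
Step 1: +8 new -> 11 infected
Step 2: +7 new -> 18 infected
Step 3: +7 new -> 25 infected
Step 4: +6 new -> 31 infected
Step 5: +5 new -> 36 infected
Step 6: +5 new -> 41 infected
Step 7: +2 new -> 43 infected

Answer: 43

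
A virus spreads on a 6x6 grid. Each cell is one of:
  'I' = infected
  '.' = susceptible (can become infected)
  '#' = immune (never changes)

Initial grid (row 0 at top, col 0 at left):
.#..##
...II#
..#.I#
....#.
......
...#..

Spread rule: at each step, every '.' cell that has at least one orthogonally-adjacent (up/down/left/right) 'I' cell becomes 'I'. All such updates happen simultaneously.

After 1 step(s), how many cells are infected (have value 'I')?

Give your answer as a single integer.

Answer: 6

Derivation:
Step 0 (initial): 3 infected
Step 1: +3 new -> 6 infected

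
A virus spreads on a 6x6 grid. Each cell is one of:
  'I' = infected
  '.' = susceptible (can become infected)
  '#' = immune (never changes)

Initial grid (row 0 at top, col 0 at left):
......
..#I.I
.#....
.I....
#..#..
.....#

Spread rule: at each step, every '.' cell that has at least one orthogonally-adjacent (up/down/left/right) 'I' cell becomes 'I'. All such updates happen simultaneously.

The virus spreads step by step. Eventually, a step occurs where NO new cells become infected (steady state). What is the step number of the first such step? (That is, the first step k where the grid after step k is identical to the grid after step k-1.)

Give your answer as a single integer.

Step 0 (initial): 3 infected
Step 1: +8 new -> 11 infected
Step 2: +9 new -> 20 infected
Step 3: +6 new -> 26 infected
Step 4: +4 new -> 30 infected
Step 5: +1 new -> 31 infected
Step 6: +0 new -> 31 infected

Answer: 6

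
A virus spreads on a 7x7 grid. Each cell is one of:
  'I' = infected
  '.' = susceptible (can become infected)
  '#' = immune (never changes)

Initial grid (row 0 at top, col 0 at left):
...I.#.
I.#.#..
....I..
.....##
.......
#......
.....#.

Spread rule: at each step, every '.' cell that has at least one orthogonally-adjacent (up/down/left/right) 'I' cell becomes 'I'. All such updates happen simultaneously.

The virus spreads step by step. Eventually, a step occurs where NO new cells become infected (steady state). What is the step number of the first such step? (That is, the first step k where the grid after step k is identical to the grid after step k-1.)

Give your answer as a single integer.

Step 0 (initial): 3 infected
Step 1: +9 new -> 12 infected
Step 2: +8 new -> 20 infected
Step 3: +7 new -> 27 infected
Step 4: +7 new -> 34 infected
Step 5: +4 new -> 38 infected
Step 6: +3 new -> 41 infected
Step 7: +1 new -> 42 infected
Step 8: +0 new -> 42 infected

Answer: 8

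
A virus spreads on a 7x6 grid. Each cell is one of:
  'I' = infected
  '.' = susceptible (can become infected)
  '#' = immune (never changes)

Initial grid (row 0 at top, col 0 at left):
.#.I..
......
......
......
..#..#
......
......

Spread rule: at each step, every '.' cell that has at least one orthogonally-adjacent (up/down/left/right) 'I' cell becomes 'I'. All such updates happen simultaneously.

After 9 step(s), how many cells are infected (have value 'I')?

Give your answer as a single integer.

Answer: 39

Derivation:
Step 0 (initial): 1 infected
Step 1: +3 new -> 4 infected
Step 2: +4 new -> 8 infected
Step 3: +5 new -> 13 infected
Step 4: +6 new -> 19 infected
Step 5: +6 new -> 25 infected
Step 6: +5 new -> 30 infected
Step 7: +5 new -> 35 infected
Step 8: +3 new -> 38 infected
Step 9: +1 new -> 39 infected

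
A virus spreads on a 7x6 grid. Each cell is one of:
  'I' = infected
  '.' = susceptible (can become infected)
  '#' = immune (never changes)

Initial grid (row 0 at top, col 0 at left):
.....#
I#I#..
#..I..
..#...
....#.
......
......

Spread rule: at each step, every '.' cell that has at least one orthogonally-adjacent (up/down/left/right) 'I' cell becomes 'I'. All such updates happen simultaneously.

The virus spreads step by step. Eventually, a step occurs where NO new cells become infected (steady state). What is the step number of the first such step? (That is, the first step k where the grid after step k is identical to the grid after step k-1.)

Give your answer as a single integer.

Answer: 8

Derivation:
Step 0 (initial): 3 infected
Step 1: +5 new -> 8 infected
Step 2: +7 new -> 15 infected
Step 3: +6 new -> 21 infected
Step 4: +6 new -> 27 infected
Step 5: +5 new -> 32 infected
Step 6: +3 new -> 35 infected
Step 7: +1 new -> 36 infected
Step 8: +0 new -> 36 infected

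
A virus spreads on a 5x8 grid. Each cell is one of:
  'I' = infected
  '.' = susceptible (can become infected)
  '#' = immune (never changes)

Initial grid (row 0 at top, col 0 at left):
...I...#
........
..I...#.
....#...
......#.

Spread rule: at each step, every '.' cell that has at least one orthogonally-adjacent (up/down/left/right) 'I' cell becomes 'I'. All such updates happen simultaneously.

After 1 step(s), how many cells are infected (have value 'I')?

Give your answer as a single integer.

Answer: 9

Derivation:
Step 0 (initial): 2 infected
Step 1: +7 new -> 9 infected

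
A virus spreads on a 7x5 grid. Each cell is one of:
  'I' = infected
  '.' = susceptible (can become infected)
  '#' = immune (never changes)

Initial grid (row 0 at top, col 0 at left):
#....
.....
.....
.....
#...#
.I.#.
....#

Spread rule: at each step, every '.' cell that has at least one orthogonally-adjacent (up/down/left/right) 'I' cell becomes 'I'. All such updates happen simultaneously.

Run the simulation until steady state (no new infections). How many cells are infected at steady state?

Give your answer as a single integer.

Answer: 29

Derivation:
Step 0 (initial): 1 infected
Step 1: +4 new -> 5 infected
Step 2: +4 new -> 9 infected
Step 3: +5 new -> 14 infected
Step 4: +4 new -> 18 infected
Step 5: +5 new -> 23 infected
Step 6: +3 new -> 26 infected
Step 7: +2 new -> 28 infected
Step 8: +1 new -> 29 infected
Step 9: +0 new -> 29 infected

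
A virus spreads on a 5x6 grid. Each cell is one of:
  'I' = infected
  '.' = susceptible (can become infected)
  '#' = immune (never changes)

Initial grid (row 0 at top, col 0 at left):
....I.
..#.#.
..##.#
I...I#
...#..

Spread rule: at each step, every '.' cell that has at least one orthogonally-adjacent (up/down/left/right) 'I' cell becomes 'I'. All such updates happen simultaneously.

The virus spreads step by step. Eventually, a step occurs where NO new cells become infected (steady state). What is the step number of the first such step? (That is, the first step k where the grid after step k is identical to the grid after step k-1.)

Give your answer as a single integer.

Answer: 4

Derivation:
Step 0 (initial): 3 infected
Step 1: +8 new -> 11 infected
Step 2: +8 new -> 19 infected
Step 3: +4 new -> 23 infected
Step 4: +0 new -> 23 infected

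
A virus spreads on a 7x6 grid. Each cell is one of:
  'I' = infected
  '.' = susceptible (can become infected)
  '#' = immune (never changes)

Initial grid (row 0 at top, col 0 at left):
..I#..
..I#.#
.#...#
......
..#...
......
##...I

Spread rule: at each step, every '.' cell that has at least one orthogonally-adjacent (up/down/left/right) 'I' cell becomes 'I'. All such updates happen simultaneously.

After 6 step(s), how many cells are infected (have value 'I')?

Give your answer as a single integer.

Step 0 (initial): 3 infected
Step 1: +5 new -> 8 infected
Step 2: +7 new -> 15 infected
Step 3: +8 new -> 23 infected
Step 4: +6 new -> 29 infected
Step 5: +3 new -> 32 infected
Step 6: +2 new -> 34 infected

Answer: 34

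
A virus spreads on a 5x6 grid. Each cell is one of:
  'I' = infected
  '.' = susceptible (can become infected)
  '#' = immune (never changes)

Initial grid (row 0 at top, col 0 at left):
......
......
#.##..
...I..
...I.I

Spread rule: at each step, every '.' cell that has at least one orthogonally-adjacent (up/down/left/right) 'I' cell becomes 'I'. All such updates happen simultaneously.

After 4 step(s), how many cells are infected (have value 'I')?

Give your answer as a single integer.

Answer: 21

Derivation:
Step 0 (initial): 3 infected
Step 1: +5 new -> 8 infected
Step 2: +4 new -> 12 infected
Step 3: +5 new -> 17 infected
Step 4: +4 new -> 21 infected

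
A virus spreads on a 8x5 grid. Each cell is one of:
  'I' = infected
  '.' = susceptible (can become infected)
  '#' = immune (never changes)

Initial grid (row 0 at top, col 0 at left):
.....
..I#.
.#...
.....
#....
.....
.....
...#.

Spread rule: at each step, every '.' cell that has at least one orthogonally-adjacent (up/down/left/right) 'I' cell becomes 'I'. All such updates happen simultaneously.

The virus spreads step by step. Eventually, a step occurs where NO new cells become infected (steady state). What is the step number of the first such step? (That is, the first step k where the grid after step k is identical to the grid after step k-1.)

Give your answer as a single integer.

Step 0 (initial): 1 infected
Step 1: +3 new -> 4 infected
Step 2: +5 new -> 9 infected
Step 3: +7 new -> 16 infected
Step 4: +6 new -> 22 infected
Step 5: +4 new -> 26 infected
Step 6: +5 new -> 31 infected
Step 7: +3 new -> 34 infected
Step 8: +2 new -> 36 infected
Step 9: +0 new -> 36 infected

Answer: 9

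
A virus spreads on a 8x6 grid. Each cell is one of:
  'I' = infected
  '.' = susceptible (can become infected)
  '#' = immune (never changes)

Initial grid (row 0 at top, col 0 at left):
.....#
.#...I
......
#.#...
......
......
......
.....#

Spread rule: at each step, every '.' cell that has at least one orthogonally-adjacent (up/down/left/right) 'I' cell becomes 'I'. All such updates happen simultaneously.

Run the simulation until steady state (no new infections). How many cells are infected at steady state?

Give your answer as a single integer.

Step 0 (initial): 1 infected
Step 1: +2 new -> 3 infected
Step 2: +4 new -> 7 infected
Step 3: +5 new -> 12 infected
Step 4: +5 new -> 17 infected
Step 5: +5 new -> 22 infected
Step 6: +6 new -> 28 infected
Step 7: +5 new -> 33 infected
Step 8: +4 new -> 37 infected
Step 9: +3 new -> 40 infected
Step 10: +2 new -> 42 infected
Step 11: +1 new -> 43 infected
Step 12: +0 new -> 43 infected

Answer: 43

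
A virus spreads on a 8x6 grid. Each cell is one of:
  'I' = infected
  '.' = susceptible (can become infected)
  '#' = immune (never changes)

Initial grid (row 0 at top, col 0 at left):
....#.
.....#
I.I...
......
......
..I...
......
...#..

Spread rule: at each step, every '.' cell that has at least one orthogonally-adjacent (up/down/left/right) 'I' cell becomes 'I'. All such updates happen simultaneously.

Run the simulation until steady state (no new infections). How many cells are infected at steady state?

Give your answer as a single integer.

Step 0 (initial): 3 infected
Step 1: +10 new -> 13 infected
Step 2: +15 new -> 28 infected
Step 3: +10 new -> 38 infected
Step 4: +5 new -> 43 infected
Step 5: +1 new -> 44 infected
Step 6: +0 new -> 44 infected

Answer: 44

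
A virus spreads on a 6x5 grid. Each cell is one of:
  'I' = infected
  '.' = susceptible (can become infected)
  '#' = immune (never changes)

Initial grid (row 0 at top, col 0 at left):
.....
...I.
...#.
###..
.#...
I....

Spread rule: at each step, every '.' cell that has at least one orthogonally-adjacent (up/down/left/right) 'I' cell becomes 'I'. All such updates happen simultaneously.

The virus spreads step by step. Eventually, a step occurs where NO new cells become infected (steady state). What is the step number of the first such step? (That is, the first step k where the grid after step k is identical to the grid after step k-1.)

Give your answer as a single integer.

Step 0 (initial): 2 infected
Step 1: +5 new -> 7 infected
Step 2: +6 new -> 13 infected
Step 3: +6 new -> 19 infected
Step 4: +6 new -> 25 infected
Step 5: +0 new -> 25 infected

Answer: 5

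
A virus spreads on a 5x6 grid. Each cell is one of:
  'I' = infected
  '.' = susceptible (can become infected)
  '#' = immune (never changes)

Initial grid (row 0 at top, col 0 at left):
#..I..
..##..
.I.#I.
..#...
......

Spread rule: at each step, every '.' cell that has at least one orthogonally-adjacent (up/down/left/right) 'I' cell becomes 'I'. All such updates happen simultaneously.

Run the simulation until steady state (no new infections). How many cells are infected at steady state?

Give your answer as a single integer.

Step 0 (initial): 3 infected
Step 1: +9 new -> 12 infected
Step 2: +9 new -> 21 infected
Step 3: +4 new -> 25 infected
Step 4: +0 new -> 25 infected

Answer: 25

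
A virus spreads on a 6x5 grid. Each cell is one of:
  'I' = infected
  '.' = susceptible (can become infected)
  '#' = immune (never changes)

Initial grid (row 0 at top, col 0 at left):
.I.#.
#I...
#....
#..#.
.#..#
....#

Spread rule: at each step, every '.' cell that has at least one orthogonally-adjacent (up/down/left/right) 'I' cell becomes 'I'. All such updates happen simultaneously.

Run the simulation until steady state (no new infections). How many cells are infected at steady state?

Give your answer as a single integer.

Answer: 22

Derivation:
Step 0 (initial): 2 infected
Step 1: +4 new -> 6 infected
Step 2: +3 new -> 9 infected
Step 3: +3 new -> 12 infected
Step 4: +3 new -> 15 infected
Step 5: +3 new -> 18 infected
Step 6: +2 new -> 20 infected
Step 7: +1 new -> 21 infected
Step 8: +1 new -> 22 infected
Step 9: +0 new -> 22 infected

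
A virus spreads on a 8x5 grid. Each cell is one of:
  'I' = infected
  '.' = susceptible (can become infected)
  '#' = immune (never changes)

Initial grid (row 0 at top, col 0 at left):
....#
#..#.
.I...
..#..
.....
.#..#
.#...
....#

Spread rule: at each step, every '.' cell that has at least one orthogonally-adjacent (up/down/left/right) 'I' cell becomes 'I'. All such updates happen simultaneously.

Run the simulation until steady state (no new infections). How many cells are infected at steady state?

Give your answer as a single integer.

Step 0 (initial): 1 infected
Step 1: +4 new -> 5 infected
Step 2: +5 new -> 10 infected
Step 3: +6 new -> 16 infected
Step 4: +6 new -> 22 infected
Step 5: +4 new -> 26 infected
Step 6: +3 new -> 29 infected
Step 7: +3 new -> 32 infected
Step 8: +0 new -> 32 infected

Answer: 32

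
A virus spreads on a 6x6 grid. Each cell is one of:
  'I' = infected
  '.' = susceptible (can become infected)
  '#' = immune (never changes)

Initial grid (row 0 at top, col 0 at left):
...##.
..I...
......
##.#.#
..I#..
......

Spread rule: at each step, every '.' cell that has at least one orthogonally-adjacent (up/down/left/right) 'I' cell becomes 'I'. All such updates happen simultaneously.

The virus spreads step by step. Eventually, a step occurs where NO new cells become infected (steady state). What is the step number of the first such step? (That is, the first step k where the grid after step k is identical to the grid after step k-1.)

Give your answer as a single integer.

Answer: 6

Derivation:
Step 0 (initial): 2 infected
Step 1: +7 new -> 9 infected
Step 2: +8 new -> 17 infected
Step 3: +6 new -> 23 infected
Step 4: +5 new -> 28 infected
Step 5: +1 new -> 29 infected
Step 6: +0 new -> 29 infected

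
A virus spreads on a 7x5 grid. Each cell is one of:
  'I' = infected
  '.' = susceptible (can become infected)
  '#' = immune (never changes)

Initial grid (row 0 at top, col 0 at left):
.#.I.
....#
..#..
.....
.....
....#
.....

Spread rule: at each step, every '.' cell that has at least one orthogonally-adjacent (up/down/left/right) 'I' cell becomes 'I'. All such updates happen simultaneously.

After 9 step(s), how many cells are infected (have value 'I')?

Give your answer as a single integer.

Step 0 (initial): 1 infected
Step 1: +3 new -> 4 infected
Step 2: +2 new -> 6 infected
Step 3: +3 new -> 9 infected
Step 4: +5 new -> 14 infected
Step 5: +6 new -> 20 infected
Step 6: +4 new -> 24 infected
Step 7: +4 new -> 28 infected
Step 8: +2 new -> 30 infected
Step 9: +1 new -> 31 infected

Answer: 31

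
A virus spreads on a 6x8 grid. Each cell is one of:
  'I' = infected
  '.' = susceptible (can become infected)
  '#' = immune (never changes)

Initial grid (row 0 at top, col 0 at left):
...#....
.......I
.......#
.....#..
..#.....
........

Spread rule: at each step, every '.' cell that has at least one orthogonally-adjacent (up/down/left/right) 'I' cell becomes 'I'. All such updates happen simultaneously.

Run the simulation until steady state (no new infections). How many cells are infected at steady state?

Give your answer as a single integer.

Answer: 44

Derivation:
Step 0 (initial): 1 infected
Step 1: +2 new -> 3 infected
Step 2: +3 new -> 6 infected
Step 3: +4 new -> 10 infected
Step 4: +5 new -> 15 infected
Step 5: +6 new -> 21 infected
Step 6: +7 new -> 28 infected
Step 7: +6 new -> 34 infected
Step 8: +4 new -> 38 infected
Step 9: +3 new -> 41 infected
Step 10: +2 new -> 43 infected
Step 11: +1 new -> 44 infected
Step 12: +0 new -> 44 infected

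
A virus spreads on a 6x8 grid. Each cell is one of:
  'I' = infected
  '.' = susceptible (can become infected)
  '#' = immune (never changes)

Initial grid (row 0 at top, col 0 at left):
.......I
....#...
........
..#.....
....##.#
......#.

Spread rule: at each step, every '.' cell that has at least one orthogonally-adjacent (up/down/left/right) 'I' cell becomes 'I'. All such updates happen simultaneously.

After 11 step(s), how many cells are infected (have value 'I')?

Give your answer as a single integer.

Step 0 (initial): 1 infected
Step 1: +2 new -> 3 infected
Step 2: +3 new -> 6 infected
Step 3: +4 new -> 10 infected
Step 4: +3 new -> 13 infected
Step 5: +5 new -> 18 infected
Step 6: +4 new -> 22 infected
Step 7: +4 new -> 26 infected
Step 8: +3 new -> 29 infected
Step 9: +4 new -> 33 infected
Step 10: +4 new -> 37 infected
Step 11: +3 new -> 40 infected

Answer: 40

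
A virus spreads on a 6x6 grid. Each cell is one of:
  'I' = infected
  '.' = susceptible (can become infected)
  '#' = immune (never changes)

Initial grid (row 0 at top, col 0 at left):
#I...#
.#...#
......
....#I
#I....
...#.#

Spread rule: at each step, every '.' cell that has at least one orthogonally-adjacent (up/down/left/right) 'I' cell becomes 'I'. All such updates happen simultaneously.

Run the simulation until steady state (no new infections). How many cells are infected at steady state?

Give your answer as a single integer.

Answer: 28

Derivation:
Step 0 (initial): 3 infected
Step 1: +6 new -> 9 infected
Step 2: +10 new -> 19 infected
Step 3: +8 new -> 27 infected
Step 4: +1 new -> 28 infected
Step 5: +0 new -> 28 infected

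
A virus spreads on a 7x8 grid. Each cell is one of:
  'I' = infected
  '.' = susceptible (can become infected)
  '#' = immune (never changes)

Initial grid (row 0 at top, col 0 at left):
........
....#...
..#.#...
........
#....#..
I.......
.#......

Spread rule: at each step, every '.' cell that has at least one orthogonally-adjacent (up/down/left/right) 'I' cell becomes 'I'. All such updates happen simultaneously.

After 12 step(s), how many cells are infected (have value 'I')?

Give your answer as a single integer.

Step 0 (initial): 1 infected
Step 1: +2 new -> 3 infected
Step 2: +2 new -> 5 infected
Step 3: +4 new -> 9 infected
Step 4: +6 new -> 15 infected
Step 5: +6 new -> 21 infected
Step 6: +7 new -> 28 infected
Step 7: +7 new -> 35 infected
Step 8: +5 new -> 40 infected
Step 9: +4 new -> 44 infected
Step 10: +3 new -> 47 infected
Step 11: +2 new -> 49 infected
Step 12: +1 new -> 50 infected

Answer: 50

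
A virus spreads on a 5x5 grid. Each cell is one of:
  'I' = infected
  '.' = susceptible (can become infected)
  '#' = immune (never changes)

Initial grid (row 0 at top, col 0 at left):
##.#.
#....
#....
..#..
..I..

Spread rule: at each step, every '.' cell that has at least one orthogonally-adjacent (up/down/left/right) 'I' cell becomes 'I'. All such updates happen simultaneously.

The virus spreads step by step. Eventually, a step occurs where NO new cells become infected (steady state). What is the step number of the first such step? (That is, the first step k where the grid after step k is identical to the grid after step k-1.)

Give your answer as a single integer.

Step 0 (initial): 1 infected
Step 1: +2 new -> 3 infected
Step 2: +4 new -> 7 infected
Step 3: +4 new -> 11 infected
Step 4: +4 new -> 15 infected
Step 5: +2 new -> 17 infected
Step 6: +2 new -> 19 infected
Step 7: +0 new -> 19 infected

Answer: 7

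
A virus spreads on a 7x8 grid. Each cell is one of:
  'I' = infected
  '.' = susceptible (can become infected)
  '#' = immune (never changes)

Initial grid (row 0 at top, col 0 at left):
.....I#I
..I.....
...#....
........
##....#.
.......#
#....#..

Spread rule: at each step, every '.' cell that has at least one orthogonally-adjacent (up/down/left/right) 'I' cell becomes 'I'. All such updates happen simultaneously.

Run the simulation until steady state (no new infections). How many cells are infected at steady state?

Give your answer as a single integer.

Answer: 48

Derivation:
Step 0 (initial): 3 infected
Step 1: +7 new -> 10 infected
Step 2: +9 new -> 19 infected
Step 3: +9 new -> 28 infected
Step 4: +7 new -> 35 infected
Step 5: +5 new -> 40 infected
Step 6: +5 new -> 45 infected
Step 7: +2 new -> 47 infected
Step 8: +1 new -> 48 infected
Step 9: +0 new -> 48 infected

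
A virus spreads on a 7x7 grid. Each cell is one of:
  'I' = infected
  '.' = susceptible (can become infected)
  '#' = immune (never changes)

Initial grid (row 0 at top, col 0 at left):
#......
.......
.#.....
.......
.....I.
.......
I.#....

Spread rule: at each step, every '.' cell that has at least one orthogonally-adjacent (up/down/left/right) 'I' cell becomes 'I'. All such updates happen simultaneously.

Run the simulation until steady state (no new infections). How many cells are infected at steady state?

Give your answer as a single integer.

Step 0 (initial): 2 infected
Step 1: +6 new -> 8 infected
Step 2: +9 new -> 17 infected
Step 3: +11 new -> 28 infected
Step 4: +8 new -> 36 infected
Step 5: +5 new -> 41 infected
Step 6: +3 new -> 44 infected
Step 7: +2 new -> 46 infected
Step 8: +0 new -> 46 infected

Answer: 46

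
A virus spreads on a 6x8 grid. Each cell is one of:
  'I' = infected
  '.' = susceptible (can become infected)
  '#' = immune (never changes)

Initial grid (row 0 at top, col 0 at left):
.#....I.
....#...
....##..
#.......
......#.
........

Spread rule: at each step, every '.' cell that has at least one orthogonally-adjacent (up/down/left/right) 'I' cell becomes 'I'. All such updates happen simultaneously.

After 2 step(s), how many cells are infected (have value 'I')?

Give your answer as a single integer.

Answer: 8

Derivation:
Step 0 (initial): 1 infected
Step 1: +3 new -> 4 infected
Step 2: +4 new -> 8 infected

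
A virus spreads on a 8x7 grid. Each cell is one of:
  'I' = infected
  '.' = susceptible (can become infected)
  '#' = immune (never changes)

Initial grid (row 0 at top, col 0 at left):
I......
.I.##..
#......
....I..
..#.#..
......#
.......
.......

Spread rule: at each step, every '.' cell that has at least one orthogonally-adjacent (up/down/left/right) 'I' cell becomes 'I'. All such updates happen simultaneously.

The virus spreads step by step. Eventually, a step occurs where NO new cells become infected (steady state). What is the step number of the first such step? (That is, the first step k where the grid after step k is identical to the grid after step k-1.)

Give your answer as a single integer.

Answer: 8

Derivation:
Step 0 (initial): 3 infected
Step 1: +7 new -> 10 infected
Step 2: +9 new -> 19 infected
Step 3: +8 new -> 27 infected
Step 4: +9 new -> 36 infected
Step 5: +8 new -> 44 infected
Step 6: +5 new -> 49 infected
Step 7: +1 new -> 50 infected
Step 8: +0 new -> 50 infected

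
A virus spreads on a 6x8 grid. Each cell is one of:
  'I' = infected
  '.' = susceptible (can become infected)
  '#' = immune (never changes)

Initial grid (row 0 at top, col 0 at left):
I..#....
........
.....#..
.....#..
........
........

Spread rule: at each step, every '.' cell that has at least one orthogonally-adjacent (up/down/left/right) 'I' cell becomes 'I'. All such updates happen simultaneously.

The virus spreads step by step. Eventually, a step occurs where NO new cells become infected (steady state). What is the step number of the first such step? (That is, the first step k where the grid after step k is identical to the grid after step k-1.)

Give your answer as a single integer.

Answer: 13

Derivation:
Step 0 (initial): 1 infected
Step 1: +2 new -> 3 infected
Step 2: +3 new -> 6 infected
Step 3: +3 new -> 9 infected
Step 4: +4 new -> 13 infected
Step 5: +5 new -> 18 infected
Step 6: +6 new -> 24 infected
Step 7: +5 new -> 29 infected
Step 8: +5 new -> 34 infected
Step 9: +5 new -> 39 infected
Step 10: +3 new -> 42 infected
Step 11: +2 new -> 44 infected
Step 12: +1 new -> 45 infected
Step 13: +0 new -> 45 infected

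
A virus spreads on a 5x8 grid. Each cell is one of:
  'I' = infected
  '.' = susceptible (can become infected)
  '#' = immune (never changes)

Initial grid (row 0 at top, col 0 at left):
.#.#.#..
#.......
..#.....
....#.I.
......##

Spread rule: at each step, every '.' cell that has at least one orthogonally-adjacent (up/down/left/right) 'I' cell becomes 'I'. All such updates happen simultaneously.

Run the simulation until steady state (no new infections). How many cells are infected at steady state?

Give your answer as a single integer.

Step 0 (initial): 1 infected
Step 1: +3 new -> 4 infected
Step 2: +4 new -> 8 infected
Step 3: +5 new -> 13 infected
Step 4: +4 new -> 17 infected
Step 5: +4 new -> 21 infected
Step 6: +3 new -> 24 infected
Step 7: +4 new -> 28 infected
Step 8: +2 new -> 30 infected
Step 9: +1 new -> 31 infected
Step 10: +0 new -> 31 infected

Answer: 31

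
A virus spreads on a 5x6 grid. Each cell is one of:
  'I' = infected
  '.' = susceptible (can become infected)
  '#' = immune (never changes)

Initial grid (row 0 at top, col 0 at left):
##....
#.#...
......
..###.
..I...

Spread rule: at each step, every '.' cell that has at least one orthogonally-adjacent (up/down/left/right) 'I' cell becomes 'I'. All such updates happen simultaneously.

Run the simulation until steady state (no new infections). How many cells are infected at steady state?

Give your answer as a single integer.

Step 0 (initial): 1 infected
Step 1: +2 new -> 3 infected
Step 2: +3 new -> 6 infected
Step 3: +3 new -> 9 infected
Step 4: +4 new -> 13 infected
Step 5: +2 new -> 15 infected
Step 6: +3 new -> 18 infected
Step 7: +3 new -> 21 infected
Step 8: +2 new -> 23 infected
Step 9: +0 new -> 23 infected

Answer: 23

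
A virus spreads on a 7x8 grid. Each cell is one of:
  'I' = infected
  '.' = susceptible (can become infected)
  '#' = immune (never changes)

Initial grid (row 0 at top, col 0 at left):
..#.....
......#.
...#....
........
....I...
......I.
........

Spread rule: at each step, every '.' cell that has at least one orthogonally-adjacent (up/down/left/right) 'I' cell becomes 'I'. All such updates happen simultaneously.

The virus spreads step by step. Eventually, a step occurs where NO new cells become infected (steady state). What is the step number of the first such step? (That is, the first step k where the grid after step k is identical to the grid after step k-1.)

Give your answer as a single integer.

Step 0 (initial): 2 infected
Step 1: +8 new -> 10 infected
Step 2: +10 new -> 20 infected
Step 3: +8 new -> 28 infected
Step 4: +9 new -> 37 infected
Step 5: +8 new -> 45 infected
Step 6: +5 new -> 50 infected
Step 7: +2 new -> 52 infected
Step 8: +1 new -> 53 infected
Step 9: +0 new -> 53 infected

Answer: 9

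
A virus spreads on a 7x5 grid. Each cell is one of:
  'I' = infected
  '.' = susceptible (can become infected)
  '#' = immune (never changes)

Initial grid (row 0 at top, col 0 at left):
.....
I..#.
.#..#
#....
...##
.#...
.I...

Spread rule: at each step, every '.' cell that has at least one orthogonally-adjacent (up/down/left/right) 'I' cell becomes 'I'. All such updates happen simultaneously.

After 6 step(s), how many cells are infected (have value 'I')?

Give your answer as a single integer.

Answer: 28

Derivation:
Step 0 (initial): 2 infected
Step 1: +5 new -> 7 infected
Step 2: +5 new -> 12 infected
Step 3: +6 new -> 18 infected
Step 4: +5 new -> 23 infected
Step 5: +3 new -> 26 infected
Step 6: +2 new -> 28 infected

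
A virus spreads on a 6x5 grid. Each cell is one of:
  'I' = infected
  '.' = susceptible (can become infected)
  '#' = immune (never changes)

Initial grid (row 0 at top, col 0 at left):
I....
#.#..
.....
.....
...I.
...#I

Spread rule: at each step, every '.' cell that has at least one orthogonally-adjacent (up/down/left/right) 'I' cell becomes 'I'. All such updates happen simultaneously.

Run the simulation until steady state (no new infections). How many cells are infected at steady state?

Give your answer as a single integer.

Step 0 (initial): 3 infected
Step 1: +4 new -> 7 infected
Step 2: +7 new -> 14 infected
Step 3: +8 new -> 22 infected
Step 4: +5 new -> 27 infected
Step 5: +0 new -> 27 infected

Answer: 27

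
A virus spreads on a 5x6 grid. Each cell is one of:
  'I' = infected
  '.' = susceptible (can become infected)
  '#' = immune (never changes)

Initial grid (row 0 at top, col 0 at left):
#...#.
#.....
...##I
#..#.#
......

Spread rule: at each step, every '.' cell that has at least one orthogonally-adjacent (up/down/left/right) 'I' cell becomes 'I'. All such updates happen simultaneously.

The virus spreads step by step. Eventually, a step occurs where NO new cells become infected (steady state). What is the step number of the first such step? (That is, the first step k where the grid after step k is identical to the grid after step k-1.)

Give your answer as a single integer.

Answer: 11

Derivation:
Step 0 (initial): 1 infected
Step 1: +1 new -> 2 infected
Step 2: +2 new -> 4 infected
Step 3: +1 new -> 5 infected
Step 4: +2 new -> 7 infected
Step 5: +3 new -> 10 infected
Step 6: +3 new -> 13 infected
Step 7: +3 new -> 16 infected
Step 8: +2 new -> 18 infected
Step 9: +2 new -> 20 infected
Step 10: +2 new -> 22 infected
Step 11: +0 new -> 22 infected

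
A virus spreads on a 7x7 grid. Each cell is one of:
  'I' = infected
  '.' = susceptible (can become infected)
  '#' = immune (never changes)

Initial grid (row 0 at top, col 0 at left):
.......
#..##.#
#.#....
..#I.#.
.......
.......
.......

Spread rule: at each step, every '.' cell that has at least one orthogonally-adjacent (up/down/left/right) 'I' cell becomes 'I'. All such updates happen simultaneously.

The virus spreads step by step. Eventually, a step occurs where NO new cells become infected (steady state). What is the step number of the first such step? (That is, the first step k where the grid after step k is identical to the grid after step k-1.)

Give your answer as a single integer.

Step 0 (initial): 1 infected
Step 1: +3 new -> 4 infected
Step 2: +4 new -> 8 infected
Step 3: +6 new -> 14 infected
Step 4: +9 new -> 23 infected
Step 5: +8 new -> 31 infected
Step 6: +5 new -> 36 infected
Step 7: +3 new -> 39 infected
Step 8: +2 new -> 41 infected
Step 9: +0 new -> 41 infected

Answer: 9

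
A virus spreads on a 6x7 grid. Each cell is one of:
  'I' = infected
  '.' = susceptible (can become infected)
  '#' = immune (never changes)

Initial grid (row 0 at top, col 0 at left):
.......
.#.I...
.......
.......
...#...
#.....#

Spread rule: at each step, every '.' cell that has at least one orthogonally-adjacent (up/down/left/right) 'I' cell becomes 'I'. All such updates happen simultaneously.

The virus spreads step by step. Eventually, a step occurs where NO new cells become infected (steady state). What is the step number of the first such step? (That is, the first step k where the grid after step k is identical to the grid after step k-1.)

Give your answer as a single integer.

Step 0 (initial): 1 infected
Step 1: +4 new -> 5 infected
Step 2: +6 new -> 11 infected
Step 3: +7 new -> 18 infected
Step 4: +8 new -> 26 infected
Step 5: +7 new -> 33 infected
Step 6: +5 new -> 38 infected
Step 7: +0 new -> 38 infected

Answer: 7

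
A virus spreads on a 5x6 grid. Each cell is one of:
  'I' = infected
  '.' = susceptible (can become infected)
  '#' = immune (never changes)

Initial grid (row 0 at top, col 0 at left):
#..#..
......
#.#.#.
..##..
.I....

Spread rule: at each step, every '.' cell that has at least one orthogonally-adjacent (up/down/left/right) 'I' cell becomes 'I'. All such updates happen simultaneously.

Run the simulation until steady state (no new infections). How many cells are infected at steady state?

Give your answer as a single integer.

Answer: 23

Derivation:
Step 0 (initial): 1 infected
Step 1: +3 new -> 4 infected
Step 2: +3 new -> 7 infected
Step 3: +2 new -> 9 infected
Step 4: +5 new -> 14 infected
Step 5: +3 new -> 17 infected
Step 6: +3 new -> 20 infected
Step 7: +2 new -> 22 infected
Step 8: +1 new -> 23 infected
Step 9: +0 new -> 23 infected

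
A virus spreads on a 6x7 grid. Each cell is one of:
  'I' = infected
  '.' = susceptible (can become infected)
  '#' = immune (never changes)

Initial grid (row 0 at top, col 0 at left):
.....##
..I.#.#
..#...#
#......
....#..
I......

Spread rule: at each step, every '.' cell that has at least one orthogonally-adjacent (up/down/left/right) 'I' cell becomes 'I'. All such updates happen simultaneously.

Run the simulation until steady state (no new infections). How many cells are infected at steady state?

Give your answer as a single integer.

Answer: 34

Derivation:
Step 0 (initial): 2 infected
Step 1: +5 new -> 7 infected
Step 2: +7 new -> 14 infected
Step 3: +8 new -> 22 infected
Step 4: +5 new -> 27 infected
Step 5: +3 new -> 30 infected
Step 6: +3 new -> 33 infected
Step 7: +1 new -> 34 infected
Step 8: +0 new -> 34 infected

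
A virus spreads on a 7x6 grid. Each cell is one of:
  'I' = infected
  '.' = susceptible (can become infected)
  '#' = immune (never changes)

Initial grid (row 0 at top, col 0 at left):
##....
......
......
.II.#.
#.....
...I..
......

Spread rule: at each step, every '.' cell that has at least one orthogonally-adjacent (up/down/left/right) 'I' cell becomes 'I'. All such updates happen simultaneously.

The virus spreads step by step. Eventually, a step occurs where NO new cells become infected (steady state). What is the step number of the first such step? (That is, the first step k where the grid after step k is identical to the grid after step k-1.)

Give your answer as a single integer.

Answer: 7

Derivation:
Step 0 (initial): 3 infected
Step 1: +10 new -> 13 infected
Step 2: +9 new -> 22 infected
Step 3: +8 new -> 30 infected
Step 4: +5 new -> 35 infected
Step 5: +2 new -> 37 infected
Step 6: +1 new -> 38 infected
Step 7: +0 new -> 38 infected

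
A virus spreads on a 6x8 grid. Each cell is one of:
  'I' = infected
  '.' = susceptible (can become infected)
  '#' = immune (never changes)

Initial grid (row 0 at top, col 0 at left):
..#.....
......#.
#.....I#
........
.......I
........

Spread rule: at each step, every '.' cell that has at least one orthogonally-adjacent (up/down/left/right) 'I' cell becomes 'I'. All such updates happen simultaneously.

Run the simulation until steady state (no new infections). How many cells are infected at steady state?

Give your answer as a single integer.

Step 0 (initial): 2 infected
Step 1: +5 new -> 7 infected
Step 2: +5 new -> 12 infected
Step 3: +6 new -> 18 infected
Step 4: +7 new -> 25 infected
Step 5: +7 new -> 32 infected
Step 6: +5 new -> 37 infected
Step 7: +5 new -> 42 infected
Step 8: +2 new -> 44 infected
Step 9: +0 new -> 44 infected

Answer: 44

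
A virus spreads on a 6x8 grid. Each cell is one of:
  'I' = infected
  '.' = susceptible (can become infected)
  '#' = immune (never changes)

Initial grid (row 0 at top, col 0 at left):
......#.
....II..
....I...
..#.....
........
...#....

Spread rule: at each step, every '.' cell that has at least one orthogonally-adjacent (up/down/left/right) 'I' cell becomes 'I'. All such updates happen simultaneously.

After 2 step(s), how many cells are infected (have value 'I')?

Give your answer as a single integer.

Answer: 18

Derivation:
Step 0 (initial): 3 infected
Step 1: +7 new -> 10 infected
Step 2: +8 new -> 18 infected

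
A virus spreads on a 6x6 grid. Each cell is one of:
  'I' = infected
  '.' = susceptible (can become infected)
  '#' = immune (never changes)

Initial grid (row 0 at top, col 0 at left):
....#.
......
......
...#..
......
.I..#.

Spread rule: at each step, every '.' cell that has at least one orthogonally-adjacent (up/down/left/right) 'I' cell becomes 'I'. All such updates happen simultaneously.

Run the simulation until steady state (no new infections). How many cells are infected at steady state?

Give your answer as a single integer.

Answer: 33

Derivation:
Step 0 (initial): 1 infected
Step 1: +3 new -> 4 infected
Step 2: +4 new -> 8 infected
Step 3: +4 new -> 12 infected
Step 4: +4 new -> 16 infected
Step 5: +6 new -> 22 infected
Step 6: +6 new -> 28 infected
Step 7: +3 new -> 31 infected
Step 8: +1 new -> 32 infected
Step 9: +1 new -> 33 infected
Step 10: +0 new -> 33 infected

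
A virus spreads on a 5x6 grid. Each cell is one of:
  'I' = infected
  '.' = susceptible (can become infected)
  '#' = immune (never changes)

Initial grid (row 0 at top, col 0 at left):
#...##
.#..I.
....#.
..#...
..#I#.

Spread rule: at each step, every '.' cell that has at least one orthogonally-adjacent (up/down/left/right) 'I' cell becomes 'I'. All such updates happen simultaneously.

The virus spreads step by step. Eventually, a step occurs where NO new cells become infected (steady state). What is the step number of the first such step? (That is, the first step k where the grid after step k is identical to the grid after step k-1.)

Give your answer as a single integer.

Step 0 (initial): 2 infected
Step 1: +3 new -> 5 infected
Step 2: +5 new -> 10 infected
Step 3: +3 new -> 13 infected
Step 4: +3 new -> 16 infected
Step 5: +2 new -> 18 infected
Step 6: +3 new -> 21 infected
Step 7: +1 new -> 22 infected
Step 8: +0 new -> 22 infected

Answer: 8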